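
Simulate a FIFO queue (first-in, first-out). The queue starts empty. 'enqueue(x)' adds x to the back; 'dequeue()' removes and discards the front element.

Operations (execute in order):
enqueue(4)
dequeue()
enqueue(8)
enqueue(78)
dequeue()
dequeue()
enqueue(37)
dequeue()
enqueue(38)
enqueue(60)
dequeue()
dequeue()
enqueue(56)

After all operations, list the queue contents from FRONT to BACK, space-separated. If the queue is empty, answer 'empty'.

Answer: 56

Derivation:
enqueue(4): [4]
dequeue(): []
enqueue(8): [8]
enqueue(78): [8, 78]
dequeue(): [78]
dequeue(): []
enqueue(37): [37]
dequeue(): []
enqueue(38): [38]
enqueue(60): [38, 60]
dequeue(): [60]
dequeue(): []
enqueue(56): [56]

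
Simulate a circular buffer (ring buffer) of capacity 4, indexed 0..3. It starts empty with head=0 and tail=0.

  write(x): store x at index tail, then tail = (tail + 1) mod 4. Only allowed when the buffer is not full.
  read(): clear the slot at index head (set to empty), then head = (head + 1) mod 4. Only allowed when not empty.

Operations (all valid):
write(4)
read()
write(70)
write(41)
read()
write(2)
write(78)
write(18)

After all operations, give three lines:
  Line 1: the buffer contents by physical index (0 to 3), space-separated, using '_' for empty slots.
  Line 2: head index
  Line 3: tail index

write(4): buf=[4 _ _ _], head=0, tail=1, size=1
read(): buf=[_ _ _ _], head=1, tail=1, size=0
write(70): buf=[_ 70 _ _], head=1, tail=2, size=1
write(41): buf=[_ 70 41 _], head=1, tail=3, size=2
read(): buf=[_ _ 41 _], head=2, tail=3, size=1
write(2): buf=[_ _ 41 2], head=2, tail=0, size=2
write(78): buf=[78 _ 41 2], head=2, tail=1, size=3
write(18): buf=[78 18 41 2], head=2, tail=2, size=4

Answer: 78 18 41 2
2
2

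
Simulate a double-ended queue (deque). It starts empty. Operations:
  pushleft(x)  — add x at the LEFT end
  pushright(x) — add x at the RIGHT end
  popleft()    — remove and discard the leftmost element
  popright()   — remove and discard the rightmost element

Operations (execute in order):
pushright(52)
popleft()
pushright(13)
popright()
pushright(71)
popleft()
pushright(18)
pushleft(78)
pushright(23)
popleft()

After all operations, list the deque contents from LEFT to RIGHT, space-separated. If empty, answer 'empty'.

Answer: 18 23

Derivation:
pushright(52): [52]
popleft(): []
pushright(13): [13]
popright(): []
pushright(71): [71]
popleft(): []
pushright(18): [18]
pushleft(78): [78, 18]
pushright(23): [78, 18, 23]
popleft(): [18, 23]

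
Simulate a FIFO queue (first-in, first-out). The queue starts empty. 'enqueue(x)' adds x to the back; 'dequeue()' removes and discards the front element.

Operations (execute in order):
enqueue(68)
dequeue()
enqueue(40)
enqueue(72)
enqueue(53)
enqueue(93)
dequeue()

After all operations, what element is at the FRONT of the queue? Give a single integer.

enqueue(68): queue = [68]
dequeue(): queue = []
enqueue(40): queue = [40]
enqueue(72): queue = [40, 72]
enqueue(53): queue = [40, 72, 53]
enqueue(93): queue = [40, 72, 53, 93]
dequeue(): queue = [72, 53, 93]

Answer: 72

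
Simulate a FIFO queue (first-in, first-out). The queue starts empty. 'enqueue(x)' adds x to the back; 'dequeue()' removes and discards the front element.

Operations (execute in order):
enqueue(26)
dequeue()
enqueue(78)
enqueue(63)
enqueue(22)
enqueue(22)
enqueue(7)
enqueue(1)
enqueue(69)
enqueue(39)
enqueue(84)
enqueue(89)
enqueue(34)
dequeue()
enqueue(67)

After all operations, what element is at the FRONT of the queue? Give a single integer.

Answer: 63

Derivation:
enqueue(26): queue = [26]
dequeue(): queue = []
enqueue(78): queue = [78]
enqueue(63): queue = [78, 63]
enqueue(22): queue = [78, 63, 22]
enqueue(22): queue = [78, 63, 22, 22]
enqueue(7): queue = [78, 63, 22, 22, 7]
enqueue(1): queue = [78, 63, 22, 22, 7, 1]
enqueue(69): queue = [78, 63, 22, 22, 7, 1, 69]
enqueue(39): queue = [78, 63, 22, 22, 7, 1, 69, 39]
enqueue(84): queue = [78, 63, 22, 22, 7, 1, 69, 39, 84]
enqueue(89): queue = [78, 63, 22, 22, 7, 1, 69, 39, 84, 89]
enqueue(34): queue = [78, 63, 22, 22, 7, 1, 69, 39, 84, 89, 34]
dequeue(): queue = [63, 22, 22, 7, 1, 69, 39, 84, 89, 34]
enqueue(67): queue = [63, 22, 22, 7, 1, 69, 39, 84, 89, 34, 67]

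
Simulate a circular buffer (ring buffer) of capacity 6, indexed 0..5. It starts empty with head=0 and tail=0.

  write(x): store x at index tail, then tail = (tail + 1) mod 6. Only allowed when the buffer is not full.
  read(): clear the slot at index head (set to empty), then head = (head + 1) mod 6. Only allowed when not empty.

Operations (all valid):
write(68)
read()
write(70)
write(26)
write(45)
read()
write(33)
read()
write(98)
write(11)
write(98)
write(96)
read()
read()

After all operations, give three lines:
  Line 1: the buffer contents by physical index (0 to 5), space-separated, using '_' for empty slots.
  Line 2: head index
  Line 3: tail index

write(68): buf=[68 _ _ _ _ _], head=0, tail=1, size=1
read(): buf=[_ _ _ _ _ _], head=1, tail=1, size=0
write(70): buf=[_ 70 _ _ _ _], head=1, tail=2, size=1
write(26): buf=[_ 70 26 _ _ _], head=1, tail=3, size=2
write(45): buf=[_ 70 26 45 _ _], head=1, tail=4, size=3
read(): buf=[_ _ 26 45 _ _], head=2, tail=4, size=2
write(33): buf=[_ _ 26 45 33 _], head=2, tail=5, size=3
read(): buf=[_ _ _ 45 33 _], head=3, tail=5, size=2
write(98): buf=[_ _ _ 45 33 98], head=3, tail=0, size=3
write(11): buf=[11 _ _ 45 33 98], head=3, tail=1, size=4
write(98): buf=[11 98 _ 45 33 98], head=3, tail=2, size=5
write(96): buf=[11 98 96 45 33 98], head=3, tail=3, size=6
read(): buf=[11 98 96 _ 33 98], head=4, tail=3, size=5
read(): buf=[11 98 96 _ _ 98], head=5, tail=3, size=4

Answer: 11 98 96 _ _ 98
5
3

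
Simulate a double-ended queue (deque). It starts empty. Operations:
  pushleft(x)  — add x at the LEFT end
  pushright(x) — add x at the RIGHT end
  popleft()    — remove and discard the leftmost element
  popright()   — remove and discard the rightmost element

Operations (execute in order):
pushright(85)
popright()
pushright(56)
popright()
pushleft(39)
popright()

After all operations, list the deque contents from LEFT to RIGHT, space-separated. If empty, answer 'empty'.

pushright(85): [85]
popright(): []
pushright(56): [56]
popright(): []
pushleft(39): [39]
popright(): []

Answer: empty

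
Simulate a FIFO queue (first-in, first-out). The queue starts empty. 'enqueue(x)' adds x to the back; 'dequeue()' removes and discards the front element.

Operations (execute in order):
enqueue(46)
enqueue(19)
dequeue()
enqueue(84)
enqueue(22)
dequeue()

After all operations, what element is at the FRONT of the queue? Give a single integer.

enqueue(46): queue = [46]
enqueue(19): queue = [46, 19]
dequeue(): queue = [19]
enqueue(84): queue = [19, 84]
enqueue(22): queue = [19, 84, 22]
dequeue(): queue = [84, 22]

Answer: 84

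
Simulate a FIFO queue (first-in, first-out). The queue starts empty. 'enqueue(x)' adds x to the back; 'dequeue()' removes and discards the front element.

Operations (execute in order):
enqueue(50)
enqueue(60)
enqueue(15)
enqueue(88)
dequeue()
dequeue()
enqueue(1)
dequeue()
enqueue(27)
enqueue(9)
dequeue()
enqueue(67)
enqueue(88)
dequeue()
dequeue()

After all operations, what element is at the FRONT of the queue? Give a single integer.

Answer: 9

Derivation:
enqueue(50): queue = [50]
enqueue(60): queue = [50, 60]
enqueue(15): queue = [50, 60, 15]
enqueue(88): queue = [50, 60, 15, 88]
dequeue(): queue = [60, 15, 88]
dequeue(): queue = [15, 88]
enqueue(1): queue = [15, 88, 1]
dequeue(): queue = [88, 1]
enqueue(27): queue = [88, 1, 27]
enqueue(9): queue = [88, 1, 27, 9]
dequeue(): queue = [1, 27, 9]
enqueue(67): queue = [1, 27, 9, 67]
enqueue(88): queue = [1, 27, 9, 67, 88]
dequeue(): queue = [27, 9, 67, 88]
dequeue(): queue = [9, 67, 88]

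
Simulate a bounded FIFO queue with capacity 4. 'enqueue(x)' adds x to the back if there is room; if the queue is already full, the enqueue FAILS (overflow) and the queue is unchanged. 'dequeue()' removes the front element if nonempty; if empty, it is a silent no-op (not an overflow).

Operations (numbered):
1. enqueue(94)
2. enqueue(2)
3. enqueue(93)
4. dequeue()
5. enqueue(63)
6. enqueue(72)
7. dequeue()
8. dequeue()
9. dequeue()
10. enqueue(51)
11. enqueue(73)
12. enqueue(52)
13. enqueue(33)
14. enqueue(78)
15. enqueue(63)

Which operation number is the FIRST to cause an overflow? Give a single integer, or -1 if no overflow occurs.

1. enqueue(94): size=1
2. enqueue(2): size=2
3. enqueue(93): size=3
4. dequeue(): size=2
5. enqueue(63): size=3
6. enqueue(72): size=4
7. dequeue(): size=3
8. dequeue(): size=2
9. dequeue(): size=1
10. enqueue(51): size=2
11. enqueue(73): size=3
12. enqueue(52): size=4
13. enqueue(33): size=4=cap → OVERFLOW (fail)
14. enqueue(78): size=4=cap → OVERFLOW (fail)
15. enqueue(63): size=4=cap → OVERFLOW (fail)

Answer: 13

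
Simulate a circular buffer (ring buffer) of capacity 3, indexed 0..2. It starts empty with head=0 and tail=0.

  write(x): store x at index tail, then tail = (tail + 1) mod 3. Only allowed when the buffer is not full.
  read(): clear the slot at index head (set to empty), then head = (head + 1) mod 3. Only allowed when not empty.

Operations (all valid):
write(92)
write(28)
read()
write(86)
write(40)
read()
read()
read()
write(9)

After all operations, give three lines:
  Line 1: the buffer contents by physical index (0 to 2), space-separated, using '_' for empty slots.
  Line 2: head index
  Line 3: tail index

write(92): buf=[92 _ _], head=0, tail=1, size=1
write(28): buf=[92 28 _], head=0, tail=2, size=2
read(): buf=[_ 28 _], head=1, tail=2, size=1
write(86): buf=[_ 28 86], head=1, tail=0, size=2
write(40): buf=[40 28 86], head=1, tail=1, size=3
read(): buf=[40 _ 86], head=2, tail=1, size=2
read(): buf=[40 _ _], head=0, tail=1, size=1
read(): buf=[_ _ _], head=1, tail=1, size=0
write(9): buf=[_ 9 _], head=1, tail=2, size=1

Answer: _ 9 _
1
2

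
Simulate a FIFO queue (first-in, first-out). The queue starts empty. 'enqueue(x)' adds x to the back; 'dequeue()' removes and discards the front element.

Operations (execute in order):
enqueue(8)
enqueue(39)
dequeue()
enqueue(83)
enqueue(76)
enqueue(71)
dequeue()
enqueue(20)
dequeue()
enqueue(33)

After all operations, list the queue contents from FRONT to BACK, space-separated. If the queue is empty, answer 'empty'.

Answer: 76 71 20 33

Derivation:
enqueue(8): [8]
enqueue(39): [8, 39]
dequeue(): [39]
enqueue(83): [39, 83]
enqueue(76): [39, 83, 76]
enqueue(71): [39, 83, 76, 71]
dequeue(): [83, 76, 71]
enqueue(20): [83, 76, 71, 20]
dequeue(): [76, 71, 20]
enqueue(33): [76, 71, 20, 33]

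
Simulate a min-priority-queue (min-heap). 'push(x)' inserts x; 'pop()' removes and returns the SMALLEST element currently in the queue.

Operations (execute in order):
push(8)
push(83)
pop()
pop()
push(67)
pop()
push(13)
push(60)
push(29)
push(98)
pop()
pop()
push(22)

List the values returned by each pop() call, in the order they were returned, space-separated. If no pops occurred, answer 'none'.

push(8): heap contents = [8]
push(83): heap contents = [8, 83]
pop() → 8: heap contents = [83]
pop() → 83: heap contents = []
push(67): heap contents = [67]
pop() → 67: heap contents = []
push(13): heap contents = [13]
push(60): heap contents = [13, 60]
push(29): heap contents = [13, 29, 60]
push(98): heap contents = [13, 29, 60, 98]
pop() → 13: heap contents = [29, 60, 98]
pop() → 29: heap contents = [60, 98]
push(22): heap contents = [22, 60, 98]

Answer: 8 83 67 13 29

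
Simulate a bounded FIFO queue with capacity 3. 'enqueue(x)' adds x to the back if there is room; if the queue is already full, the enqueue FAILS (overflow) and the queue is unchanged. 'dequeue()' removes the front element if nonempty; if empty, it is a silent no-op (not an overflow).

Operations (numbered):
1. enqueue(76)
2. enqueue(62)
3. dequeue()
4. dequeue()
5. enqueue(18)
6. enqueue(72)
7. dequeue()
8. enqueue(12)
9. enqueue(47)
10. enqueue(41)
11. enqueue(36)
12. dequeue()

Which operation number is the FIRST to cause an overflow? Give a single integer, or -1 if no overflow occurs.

Answer: 10

Derivation:
1. enqueue(76): size=1
2. enqueue(62): size=2
3. dequeue(): size=1
4. dequeue(): size=0
5. enqueue(18): size=1
6. enqueue(72): size=2
7. dequeue(): size=1
8. enqueue(12): size=2
9. enqueue(47): size=3
10. enqueue(41): size=3=cap → OVERFLOW (fail)
11. enqueue(36): size=3=cap → OVERFLOW (fail)
12. dequeue(): size=2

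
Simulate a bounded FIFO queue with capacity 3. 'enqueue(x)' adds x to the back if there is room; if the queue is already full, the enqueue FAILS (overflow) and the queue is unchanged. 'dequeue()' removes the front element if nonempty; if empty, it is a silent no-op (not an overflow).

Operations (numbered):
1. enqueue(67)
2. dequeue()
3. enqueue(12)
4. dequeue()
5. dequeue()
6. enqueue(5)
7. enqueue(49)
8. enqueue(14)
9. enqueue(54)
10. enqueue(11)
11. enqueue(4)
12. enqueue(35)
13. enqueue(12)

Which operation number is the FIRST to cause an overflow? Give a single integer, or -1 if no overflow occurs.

1. enqueue(67): size=1
2. dequeue(): size=0
3. enqueue(12): size=1
4. dequeue(): size=0
5. dequeue(): empty, no-op, size=0
6. enqueue(5): size=1
7. enqueue(49): size=2
8. enqueue(14): size=3
9. enqueue(54): size=3=cap → OVERFLOW (fail)
10. enqueue(11): size=3=cap → OVERFLOW (fail)
11. enqueue(4): size=3=cap → OVERFLOW (fail)
12. enqueue(35): size=3=cap → OVERFLOW (fail)
13. enqueue(12): size=3=cap → OVERFLOW (fail)

Answer: 9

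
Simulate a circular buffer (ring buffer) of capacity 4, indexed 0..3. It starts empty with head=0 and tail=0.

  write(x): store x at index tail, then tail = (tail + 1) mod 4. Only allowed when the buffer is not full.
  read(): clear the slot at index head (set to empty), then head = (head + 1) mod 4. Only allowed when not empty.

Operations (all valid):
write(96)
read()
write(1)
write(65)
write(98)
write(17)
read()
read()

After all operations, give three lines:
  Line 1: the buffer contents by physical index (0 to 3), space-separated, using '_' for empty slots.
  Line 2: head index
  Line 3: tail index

write(96): buf=[96 _ _ _], head=0, tail=1, size=1
read(): buf=[_ _ _ _], head=1, tail=1, size=0
write(1): buf=[_ 1 _ _], head=1, tail=2, size=1
write(65): buf=[_ 1 65 _], head=1, tail=3, size=2
write(98): buf=[_ 1 65 98], head=1, tail=0, size=3
write(17): buf=[17 1 65 98], head=1, tail=1, size=4
read(): buf=[17 _ 65 98], head=2, tail=1, size=3
read(): buf=[17 _ _ 98], head=3, tail=1, size=2

Answer: 17 _ _ 98
3
1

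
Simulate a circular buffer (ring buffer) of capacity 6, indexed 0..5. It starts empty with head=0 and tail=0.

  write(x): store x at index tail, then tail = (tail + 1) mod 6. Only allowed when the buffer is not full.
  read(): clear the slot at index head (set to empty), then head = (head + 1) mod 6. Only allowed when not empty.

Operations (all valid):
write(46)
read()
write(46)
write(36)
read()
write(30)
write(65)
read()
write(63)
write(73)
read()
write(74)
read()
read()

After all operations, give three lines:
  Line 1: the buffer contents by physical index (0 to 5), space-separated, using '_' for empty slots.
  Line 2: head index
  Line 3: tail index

Answer: 73 74 _ _ _ _
0
2

Derivation:
write(46): buf=[46 _ _ _ _ _], head=0, tail=1, size=1
read(): buf=[_ _ _ _ _ _], head=1, tail=1, size=0
write(46): buf=[_ 46 _ _ _ _], head=1, tail=2, size=1
write(36): buf=[_ 46 36 _ _ _], head=1, tail=3, size=2
read(): buf=[_ _ 36 _ _ _], head=2, tail=3, size=1
write(30): buf=[_ _ 36 30 _ _], head=2, tail=4, size=2
write(65): buf=[_ _ 36 30 65 _], head=2, tail=5, size=3
read(): buf=[_ _ _ 30 65 _], head=3, tail=5, size=2
write(63): buf=[_ _ _ 30 65 63], head=3, tail=0, size=3
write(73): buf=[73 _ _ 30 65 63], head=3, tail=1, size=4
read(): buf=[73 _ _ _ 65 63], head=4, tail=1, size=3
write(74): buf=[73 74 _ _ 65 63], head=4, tail=2, size=4
read(): buf=[73 74 _ _ _ 63], head=5, tail=2, size=3
read(): buf=[73 74 _ _ _ _], head=0, tail=2, size=2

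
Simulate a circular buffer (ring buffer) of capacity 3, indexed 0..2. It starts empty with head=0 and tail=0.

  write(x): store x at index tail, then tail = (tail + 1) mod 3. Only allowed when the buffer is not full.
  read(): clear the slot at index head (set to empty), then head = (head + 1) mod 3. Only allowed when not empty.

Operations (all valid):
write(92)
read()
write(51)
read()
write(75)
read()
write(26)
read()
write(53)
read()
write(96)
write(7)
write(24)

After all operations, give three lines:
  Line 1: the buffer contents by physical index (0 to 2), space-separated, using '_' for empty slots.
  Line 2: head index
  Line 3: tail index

Answer: 7 24 96
2
2

Derivation:
write(92): buf=[92 _ _], head=0, tail=1, size=1
read(): buf=[_ _ _], head=1, tail=1, size=0
write(51): buf=[_ 51 _], head=1, tail=2, size=1
read(): buf=[_ _ _], head=2, tail=2, size=0
write(75): buf=[_ _ 75], head=2, tail=0, size=1
read(): buf=[_ _ _], head=0, tail=0, size=0
write(26): buf=[26 _ _], head=0, tail=1, size=1
read(): buf=[_ _ _], head=1, tail=1, size=0
write(53): buf=[_ 53 _], head=1, tail=2, size=1
read(): buf=[_ _ _], head=2, tail=2, size=0
write(96): buf=[_ _ 96], head=2, tail=0, size=1
write(7): buf=[7 _ 96], head=2, tail=1, size=2
write(24): buf=[7 24 96], head=2, tail=2, size=3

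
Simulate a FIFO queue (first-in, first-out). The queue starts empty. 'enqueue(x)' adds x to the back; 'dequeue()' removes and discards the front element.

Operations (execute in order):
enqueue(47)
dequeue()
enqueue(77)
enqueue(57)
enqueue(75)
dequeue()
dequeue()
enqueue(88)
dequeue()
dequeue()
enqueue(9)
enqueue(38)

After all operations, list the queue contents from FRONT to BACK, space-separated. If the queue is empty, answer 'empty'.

enqueue(47): [47]
dequeue(): []
enqueue(77): [77]
enqueue(57): [77, 57]
enqueue(75): [77, 57, 75]
dequeue(): [57, 75]
dequeue(): [75]
enqueue(88): [75, 88]
dequeue(): [88]
dequeue(): []
enqueue(9): [9]
enqueue(38): [9, 38]

Answer: 9 38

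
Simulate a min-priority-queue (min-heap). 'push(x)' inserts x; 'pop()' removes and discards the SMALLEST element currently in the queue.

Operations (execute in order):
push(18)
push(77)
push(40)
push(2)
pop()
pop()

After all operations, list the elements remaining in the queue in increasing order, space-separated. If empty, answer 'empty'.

Answer: 40 77

Derivation:
push(18): heap contents = [18]
push(77): heap contents = [18, 77]
push(40): heap contents = [18, 40, 77]
push(2): heap contents = [2, 18, 40, 77]
pop() → 2: heap contents = [18, 40, 77]
pop() → 18: heap contents = [40, 77]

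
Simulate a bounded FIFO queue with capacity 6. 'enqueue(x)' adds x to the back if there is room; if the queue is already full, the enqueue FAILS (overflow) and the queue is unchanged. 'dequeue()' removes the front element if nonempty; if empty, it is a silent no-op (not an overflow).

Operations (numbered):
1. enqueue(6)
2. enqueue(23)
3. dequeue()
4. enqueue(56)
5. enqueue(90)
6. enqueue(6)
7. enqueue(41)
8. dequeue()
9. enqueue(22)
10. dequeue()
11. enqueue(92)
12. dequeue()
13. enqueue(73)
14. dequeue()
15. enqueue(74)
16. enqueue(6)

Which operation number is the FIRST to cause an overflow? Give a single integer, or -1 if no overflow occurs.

Answer: -1

Derivation:
1. enqueue(6): size=1
2. enqueue(23): size=2
3. dequeue(): size=1
4. enqueue(56): size=2
5. enqueue(90): size=3
6. enqueue(6): size=4
7. enqueue(41): size=5
8. dequeue(): size=4
9. enqueue(22): size=5
10. dequeue(): size=4
11. enqueue(92): size=5
12. dequeue(): size=4
13. enqueue(73): size=5
14. dequeue(): size=4
15. enqueue(74): size=5
16. enqueue(6): size=6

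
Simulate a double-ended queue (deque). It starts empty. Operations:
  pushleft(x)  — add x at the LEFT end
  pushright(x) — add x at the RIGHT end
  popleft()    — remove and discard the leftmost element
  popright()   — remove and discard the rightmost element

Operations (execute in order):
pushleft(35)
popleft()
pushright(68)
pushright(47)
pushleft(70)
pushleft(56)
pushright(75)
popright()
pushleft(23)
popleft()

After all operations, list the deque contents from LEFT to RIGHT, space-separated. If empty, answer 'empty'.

Answer: 56 70 68 47

Derivation:
pushleft(35): [35]
popleft(): []
pushright(68): [68]
pushright(47): [68, 47]
pushleft(70): [70, 68, 47]
pushleft(56): [56, 70, 68, 47]
pushright(75): [56, 70, 68, 47, 75]
popright(): [56, 70, 68, 47]
pushleft(23): [23, 56, 70, 68, 47]
popleft(): [56, 70, 68, 47]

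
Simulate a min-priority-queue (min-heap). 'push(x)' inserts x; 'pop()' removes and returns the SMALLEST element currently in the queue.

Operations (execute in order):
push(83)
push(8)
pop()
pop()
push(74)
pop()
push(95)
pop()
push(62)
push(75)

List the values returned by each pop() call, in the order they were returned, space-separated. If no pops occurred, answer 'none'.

push(83): heap contents = [83]
push(8): heap contents = [8, 83]
pop() → 8: heap contents = [83]
pop() → 83: heap contents = []
push(74): heap contents = [74]
pop() → 74: heap contents = []
push(95): heap contents = [95]
pop() → 95: heap contents = []
push(62): heap contents = [62]
push(75): heap contents = [62, 75]

Answer: 8 83 74 95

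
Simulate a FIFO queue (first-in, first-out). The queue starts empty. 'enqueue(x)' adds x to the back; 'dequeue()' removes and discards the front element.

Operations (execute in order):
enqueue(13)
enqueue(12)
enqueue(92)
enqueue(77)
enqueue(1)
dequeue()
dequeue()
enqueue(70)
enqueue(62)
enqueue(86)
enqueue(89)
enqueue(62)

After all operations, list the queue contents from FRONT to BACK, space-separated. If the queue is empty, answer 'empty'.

Answer: 92 77 1 70 62 86 89 62

Derivation:
enqueue(13): [13]
enqueue(12): [13, 12]
enqueue(92): [13, 12, 92]
enqueue(77): [13, 12, 92, 77]
enqueue(1): [13, 12, 92, 77, 1]
dequeue(): [12, 92, 77, 1]
dequeue(): [92, 77, 1]
enqueue(70): [92, 77, 1, 70]
enqueue(62): [92, 77, 1, 70, 62]
enqueue(86): [92, 77, 1, 70, 62, 86]
enqueue(89): [92, 77, 1, 70, 62, 86, 89]
enqueue(62): [92, 77, 1, 70, 62, 86, 89, 62]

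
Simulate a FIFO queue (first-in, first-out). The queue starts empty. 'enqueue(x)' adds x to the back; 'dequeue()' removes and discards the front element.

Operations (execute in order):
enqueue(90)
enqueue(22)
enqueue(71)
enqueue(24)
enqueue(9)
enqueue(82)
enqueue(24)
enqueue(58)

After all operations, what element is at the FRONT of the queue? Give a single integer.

enqueue(90): queue = [90]
enqueue(22): queue = [90, 22]
enqueue(71): queue = [90, 22, 71]
enqueue(24): queue = [90, 22, 71, 24]
enqueue(9): queue = [90, 22, 71, 24, 9]
enqueue(82): queue = [90, 22, 71, 24, 9, 82]
enqueue(24): queue = [90, 22, 71, 24, 9, 82, 24]
enqueue(58): queue = [90, 22, 71, 24, 9, 82, 24, 58]

Answer: 90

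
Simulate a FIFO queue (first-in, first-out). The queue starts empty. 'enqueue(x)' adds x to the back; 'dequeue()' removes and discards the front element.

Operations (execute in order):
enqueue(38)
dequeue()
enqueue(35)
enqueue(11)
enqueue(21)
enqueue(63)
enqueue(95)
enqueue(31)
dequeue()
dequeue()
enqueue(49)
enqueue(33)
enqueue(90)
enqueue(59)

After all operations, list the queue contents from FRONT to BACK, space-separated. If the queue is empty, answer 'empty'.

enqueue(38): [38]
dequeue(): []
enqueue(35): [35]
enqueue(11): [35, 11]
enqueue(21): [35, 11, 21]
enqueue(63): [35, 11, 21, 63]
enqueue(95): [35, 11, 21, 63, 95]
enqueue(31): [35, 11, 21, 63, 95, 31]
dequeue(): [11, 21, 63, 95, 31]
dequeue(): [21, 63, 95, 31]
enqueue(49): [21, 63, 95, 31, 49]
enqueue(33): [21, 63, 95, 31, 49, 33]
enqueue(90): [21, 63, 95, 31, 49, 33, 90]
enqueue(59): [21, 63, 95, 31, 49, 33, 90, 59]

Answer: 21 63 95 31 49 33 90 59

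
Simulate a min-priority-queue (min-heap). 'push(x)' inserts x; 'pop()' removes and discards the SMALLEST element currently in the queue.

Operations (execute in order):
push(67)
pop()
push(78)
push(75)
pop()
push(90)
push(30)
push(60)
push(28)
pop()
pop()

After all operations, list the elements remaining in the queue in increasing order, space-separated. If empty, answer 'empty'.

push(67): heap contents = [67]
pop() → 67: heap contents = []
push(78): heap contents = [78]
push(75): heap contents = [75, 78]
pop() → 75: heap contents = [78]
push(90): heap contents = [78, 90]
push(30): heap contents = [30, 78, 90]
push(60): heap contents = [30, 60, 78, 90]
push(28): heap contents = [28, 30, 60, 78, 90]
pop() → 28: heap contents = [30, 60, 78, 90]
pop() → 30: heap contents = [60, 78, 90]

Answer: 60 78 90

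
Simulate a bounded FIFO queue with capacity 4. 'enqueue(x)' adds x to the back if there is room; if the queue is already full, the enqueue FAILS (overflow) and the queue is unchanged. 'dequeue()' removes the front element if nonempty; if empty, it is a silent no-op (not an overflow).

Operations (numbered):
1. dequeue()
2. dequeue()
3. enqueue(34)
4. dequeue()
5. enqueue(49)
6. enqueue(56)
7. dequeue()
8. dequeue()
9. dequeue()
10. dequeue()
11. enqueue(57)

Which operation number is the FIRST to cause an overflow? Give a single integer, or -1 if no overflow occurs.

1. dequeue(): empty, no-op, size=0
2. dequeue(): empty, no-op, size=0
3. enqueue(34): size=1
4. dequeue(): size=0
5. enqueue(49): size=1
6. enqueue(56): size=2
7. dequeue(): size=1
8. dequeue(): size=0
9. dequeue(): empty, no-op, size=0
10. dequeue(): empty, no-op, size=0
11. enqueue(57): size=1

Answer: -1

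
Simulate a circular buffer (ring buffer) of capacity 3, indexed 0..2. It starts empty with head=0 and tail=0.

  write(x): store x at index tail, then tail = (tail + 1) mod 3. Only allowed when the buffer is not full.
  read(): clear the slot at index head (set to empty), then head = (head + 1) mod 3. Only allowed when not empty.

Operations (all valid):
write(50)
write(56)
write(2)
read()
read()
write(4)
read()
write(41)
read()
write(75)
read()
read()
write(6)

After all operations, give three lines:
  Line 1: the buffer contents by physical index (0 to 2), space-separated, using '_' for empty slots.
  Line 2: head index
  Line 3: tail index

write(50): buf=[50 _ _], head=0, tail=1, size=1
write(56): buf=[50 56 _], head=0, tail=2, size=2
write(2): buf=[50 56 2], head=0, tail=0, size=3
read(): buf=[_ 56 2], head=1, tail=0, size=2
read(): buf=[_ _ 2], head=2, tail=0, size=1
write(4): buf=[4 _ 2], head=2, tail=1, size=2
read(): buf=[4 _ _], head=0, tail=1, size=1
write(41): buf=[4 41 _], head=0, tail=2, size=2
read(): buf=[_ 41 _], head=1, tail=2, size=1
write(75): buf=[_ 41 75], head=1, tail=0, size=2
read(): buf=[_ _ 75], head=2, tail=0, size=1
read(): buf=[_ _ _], head=0, tail=0, size=0
write(6): buf=[6 _ _], head=0, tail=1, size=1

Answer: 6 _ _
0
1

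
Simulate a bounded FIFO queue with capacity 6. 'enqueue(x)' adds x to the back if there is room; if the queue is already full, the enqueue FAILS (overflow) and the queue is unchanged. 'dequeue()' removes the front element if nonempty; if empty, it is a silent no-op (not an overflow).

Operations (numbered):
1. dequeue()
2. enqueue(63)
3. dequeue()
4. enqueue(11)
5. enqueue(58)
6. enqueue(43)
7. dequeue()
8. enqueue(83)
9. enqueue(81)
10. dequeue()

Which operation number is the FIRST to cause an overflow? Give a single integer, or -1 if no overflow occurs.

Answer: -1

Derivation:
1. dequeue(): empty, no-op, size=0
2. enqueue(63): size=1
3. dequeue(): size=0
4. enqueue(11): size=1
5. enqueue(58): size=2
6. enqueue(43): size=3
7. dequeue(): size=2
8. enqueue(83): size=3
9. enqueue(81): size=4
10. dequeue(): size=3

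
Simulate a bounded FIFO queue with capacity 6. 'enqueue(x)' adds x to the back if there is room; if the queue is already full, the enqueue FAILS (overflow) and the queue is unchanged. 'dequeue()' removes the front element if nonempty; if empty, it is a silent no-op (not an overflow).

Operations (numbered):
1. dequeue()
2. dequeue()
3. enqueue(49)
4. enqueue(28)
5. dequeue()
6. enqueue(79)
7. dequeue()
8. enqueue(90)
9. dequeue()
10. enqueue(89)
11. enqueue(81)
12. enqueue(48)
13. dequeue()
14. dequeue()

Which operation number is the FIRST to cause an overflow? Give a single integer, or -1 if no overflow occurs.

Answer: -1

Derivation:
1. dequeue(): empty, no-op, size=0
2. dequeue(): empty, no-op, size=0
3. enqueue(49): size=1
4. enqueue(28): size=2
5. dequeue(): size=1
6. enqueue(79): size=2
7. dequeue(): size=1
8. enqueue(90): size=2
9. dequeue(): size=1
10. enqueue(89): size=2
11. enqueue(81): size=3
12. enqueue(48): size=4
13. dequeue(): size=3
14. dequeue(): size=2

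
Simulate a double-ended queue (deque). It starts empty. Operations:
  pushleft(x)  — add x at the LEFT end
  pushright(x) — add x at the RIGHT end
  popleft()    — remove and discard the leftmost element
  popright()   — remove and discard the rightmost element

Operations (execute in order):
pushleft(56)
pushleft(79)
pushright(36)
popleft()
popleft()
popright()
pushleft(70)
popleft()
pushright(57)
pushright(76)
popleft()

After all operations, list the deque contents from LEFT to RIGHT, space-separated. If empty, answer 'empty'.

Answer: 76

Derivation:
pushleft(56): [56]
pushleft(79): [79, 56]
pushright(36): [79, 56, 36]
popleft(): [56, 36]
popleft(): [36]
popright(): []
pushleft(70): [70]
popleft(): []
pushright(57): [57]
pushright(76): [57, 76]
popleft(): [76]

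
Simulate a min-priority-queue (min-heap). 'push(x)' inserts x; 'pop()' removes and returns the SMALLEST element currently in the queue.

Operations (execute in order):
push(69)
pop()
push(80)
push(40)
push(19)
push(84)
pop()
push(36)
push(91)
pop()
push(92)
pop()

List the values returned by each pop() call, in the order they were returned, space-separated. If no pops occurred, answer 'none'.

Answer: 69 19 36 40

Derivation:
push(69): heap contents = [69]
pop() → 69: heap contents = []
push(80): heap contents = [80]
push(40): heap contents = [40, 80]
push(19): heap contents = [19, 40, 80]
push(84): heap contents = [19, 40, 80, 84]
pop() → 19: heap contents = [40, 80, 84]
push(36): heap contents = [36, 40, 80, 84]
push(91): heap contents = [36, 40, 80, 84, 91]
pop() → 36: heap contents = [40, 80, 84, 91]
push(92): heap contents = [40, 80, 84, 91, 92]
pop() → 40: heap contents = [80, 84, 91, 92]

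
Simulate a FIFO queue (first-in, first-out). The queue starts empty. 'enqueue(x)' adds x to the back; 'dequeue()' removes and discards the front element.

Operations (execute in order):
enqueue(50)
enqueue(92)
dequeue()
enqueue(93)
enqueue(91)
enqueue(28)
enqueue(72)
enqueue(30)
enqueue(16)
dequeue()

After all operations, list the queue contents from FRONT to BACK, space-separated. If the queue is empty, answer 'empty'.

enqueue(50): [50]
enqueue(92): [50, 92]
dequeue(): [92]
enqueue(93): [92, 93]
enqueue(91): [92, 93, 91]
enqueue(28): [92, 93, 91, 28]
enqueue(72): [92, 93, 91, 28, 72]
enqueue(30): [92, 93, 91, 28, 72, 30]
enqueue(16): [92, 93, 91, 28, 72, 30, 16]
dequeue(): [93, 91, 28, 72, 30, 16]

Answer: 93 91 28 72 30 16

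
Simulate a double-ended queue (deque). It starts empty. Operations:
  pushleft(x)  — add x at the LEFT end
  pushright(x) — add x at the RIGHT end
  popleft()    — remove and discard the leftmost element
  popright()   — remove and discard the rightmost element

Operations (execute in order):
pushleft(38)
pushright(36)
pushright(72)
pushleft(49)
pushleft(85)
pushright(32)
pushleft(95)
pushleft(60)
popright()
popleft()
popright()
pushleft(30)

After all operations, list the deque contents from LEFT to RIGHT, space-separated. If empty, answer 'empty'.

pushleft(38): [38]
pushright(36): [38, 36]
pushright(72): [38, 36, 72]
pushleft(49): [49, 38, 36, 72]
pushleft(85): [85, 49, 38, 36, 72]
pushright(32): [85, 49, 38, 36, 72, 32]
pushleft(95): [95, 85, 49, 38, 36, 72, 32]
pushleft(60): [60, 95, 85, 49, 38, 36, 72, 32]
popright(): [60, 95, 85, 49, 38, 36, 72]
popleft(): [95, 85, 49, 38, 36, 72]
popright(): [95, 85, 49, 38, 36]
pushleft(30): [30, 95, 85, 49, 38, 36]

Answer: 30 95 85 49 38 36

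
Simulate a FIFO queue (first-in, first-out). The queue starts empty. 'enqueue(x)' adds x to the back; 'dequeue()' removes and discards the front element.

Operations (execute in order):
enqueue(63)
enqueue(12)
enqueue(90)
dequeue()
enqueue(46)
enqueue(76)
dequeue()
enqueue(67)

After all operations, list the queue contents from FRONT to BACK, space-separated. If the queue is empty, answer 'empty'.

enqueue(63): [63]
enqueue(12): [63, 12]
enqueue(90): [63, 12, 90]
dequeue(): [12, 90]
enqueue(46): [12, 90, 46]
enqueue(76): [12, 90, 46, 76]
dequeue(): [90, 46, 76]
enqueue(67): [90, 46, 76, 67]

Answer: 90 46 76 67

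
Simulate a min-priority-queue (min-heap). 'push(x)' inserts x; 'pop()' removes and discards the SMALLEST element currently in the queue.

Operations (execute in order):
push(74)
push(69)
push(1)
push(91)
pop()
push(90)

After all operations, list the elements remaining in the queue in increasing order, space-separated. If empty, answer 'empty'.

Answer: 69 74 90 91

Derivation:
push(74): heap contents = [74]
push(69): heap contents = [69, 74]
push(1): heap contents = [1, 69, 74]
push(91): heap contents = [1, 69, 74, 91]
pop() → 1: heap contents = [69, 74, 91]
push(90): heap contents = [69, 74, 90, 91]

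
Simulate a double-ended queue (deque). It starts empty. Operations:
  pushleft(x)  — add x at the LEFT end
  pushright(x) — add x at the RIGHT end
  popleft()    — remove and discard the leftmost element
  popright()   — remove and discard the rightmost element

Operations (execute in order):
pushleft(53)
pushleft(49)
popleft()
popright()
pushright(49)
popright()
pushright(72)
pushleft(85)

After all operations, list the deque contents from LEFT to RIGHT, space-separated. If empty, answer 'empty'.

Answer: 85 72

Derivation:
pushleft(53): [53]
pushleft(49): [49, 53]
popleft(): [53]
popright(): []
pushright(49): [49]
popright(): []
pushright(72): [72]
pushleft(85): [85, 72]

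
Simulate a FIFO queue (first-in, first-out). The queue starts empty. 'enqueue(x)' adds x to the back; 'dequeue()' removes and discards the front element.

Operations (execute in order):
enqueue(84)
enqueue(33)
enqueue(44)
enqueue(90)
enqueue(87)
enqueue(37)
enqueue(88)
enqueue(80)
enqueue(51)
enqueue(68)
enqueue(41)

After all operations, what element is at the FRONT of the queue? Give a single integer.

enqueue(84): queue = [84]
enqueue(33): queue = [84, 33]
enqueue(44): queue = [84, 33, 44]
enqueue(90): queue = [84, 33, 44, 90]
enqueue(87): queue = [84, 33, 44, 90, 87]
enqueue(37): queue = [84, 33, 44, 90, 87, 37]
enqueue(88): queue = [84, 33, 44, 90, 87, 37, 88]
enqueue(80): queue = [84, 33, 44, 90, 87, 37, 88, 80]
enqueue(51): queue = [84, 33, 44, 90, 87, 37, 88, 80, 51]
enqueue(68): queue = [84, 33, 44, 90, 87, 37, 88, 80, 51, 68]
enqueue(41): queue = [84, 33, 44, 90, 87, 37, 88, 80, 51, 68, 41]

Answer: 84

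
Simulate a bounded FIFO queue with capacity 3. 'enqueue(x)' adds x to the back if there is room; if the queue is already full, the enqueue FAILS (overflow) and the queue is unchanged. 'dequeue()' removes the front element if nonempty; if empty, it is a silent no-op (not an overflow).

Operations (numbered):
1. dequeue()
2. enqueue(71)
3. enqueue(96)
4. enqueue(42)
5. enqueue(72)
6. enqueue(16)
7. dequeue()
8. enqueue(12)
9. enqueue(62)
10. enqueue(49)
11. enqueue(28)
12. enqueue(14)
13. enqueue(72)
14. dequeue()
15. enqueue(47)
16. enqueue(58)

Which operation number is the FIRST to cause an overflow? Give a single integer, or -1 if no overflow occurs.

1. dequeue(): empty, no-op, size=0
2. enqueue(71): size=1
3. enqueue(96): size=2
4. enqueue(42): size=3
5. enqueue(72): size=3=cap → OVERFLOW (fail)
6. enqueue(16): size=3=cap → OVERFLOW (fail)
7. dequeue(): size=2
8. enqueue(12): size=3
9. enqueue(62): size=3=cap → OVERFLOW (fail)
10. enqueue(49): size=3=cap → OVERFLOW (fail)
11. enqueue(28): size=3=cap → OVERFLOW (fail)
12. enqueue(14): size=3=cap → OVERFLOW (fail)
13. enqueue(72): size=3=cap → OVERFLOW (fail)
14. dequeue(): size=2
15. enqueue(47): size=3
16. enqueue(58): size=3=cap → OVERFLOW (fail)

Answer: 5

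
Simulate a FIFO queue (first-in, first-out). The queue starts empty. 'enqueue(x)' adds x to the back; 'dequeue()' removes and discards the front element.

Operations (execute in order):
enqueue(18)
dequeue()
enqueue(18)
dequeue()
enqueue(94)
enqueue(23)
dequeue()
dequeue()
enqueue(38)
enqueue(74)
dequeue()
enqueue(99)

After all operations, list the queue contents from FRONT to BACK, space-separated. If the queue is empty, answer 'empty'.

enqueue(18): [18]
dequeue(): []
enqueue(18): [18]
dequeue(): []
enqueue(94): [94]
enqueue(23): [94, 23]
dequeue(): [23]
dequeue(): []
enqueue(38): [38]
enqueue(74): [38, 74]
dequeue(): [74]
enqueue(99): [74, 99]

Answer: 74 99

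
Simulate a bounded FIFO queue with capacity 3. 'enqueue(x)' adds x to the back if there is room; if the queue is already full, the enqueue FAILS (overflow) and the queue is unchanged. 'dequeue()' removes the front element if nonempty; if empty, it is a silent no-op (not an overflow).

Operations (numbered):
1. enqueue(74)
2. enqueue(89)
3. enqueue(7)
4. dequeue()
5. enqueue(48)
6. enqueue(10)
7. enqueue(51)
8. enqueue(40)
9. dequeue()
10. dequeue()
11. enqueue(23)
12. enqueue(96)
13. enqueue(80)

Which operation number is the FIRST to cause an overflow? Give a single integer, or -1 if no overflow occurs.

1. enqueue(74): size=1
2. enqueue(89): size=2
3. enqueue(7): size=3
4. dequeue(): size=2
5. enqueue(48): size=3
6. enqueue(10): size=3=cap → OVERFLOW (fail)
7. enqueue(51): size=3=cap → OVERFLOW (fail)
8. enqueue(40): size=3=cap → OVERFLOW (fail)
9. dequeue(): size=2
10. dequeue(): size=1
11. enqueue(23): size=2
12. enqueue(96): size=3
13. enqueue(80): size=3=cap → OVERFLOW (fail)

Answer: 6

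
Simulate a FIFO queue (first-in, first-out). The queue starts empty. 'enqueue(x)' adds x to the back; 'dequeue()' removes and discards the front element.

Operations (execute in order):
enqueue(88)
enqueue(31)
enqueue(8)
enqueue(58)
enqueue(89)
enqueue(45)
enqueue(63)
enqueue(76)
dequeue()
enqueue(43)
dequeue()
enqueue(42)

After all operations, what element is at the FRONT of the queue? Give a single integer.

enqueue(88): queue = [88]
enqueue(31): queue = [88, 31]
enqueue(8): queue = [88, 31, 8]
enqueue(58): queue = [88, 31, 8, 58]
enqueue(89): queue = [88, 31, 8, 58, 89]
enqueue(45): queue = [88, 31, 8, 58, 89, 45]
enqueue(63): queue = [88, 31, 8, 58, 89, 45, 63]
enqueue(76): queue = [88, 31, 8, 58, 89, 45, 63, 76]
dequeue(): queue = [31, 8, 58, 89, 45, 63, 76]
enqueue(43): queue = [31, 8, 58, 89, 45, 63, 76, 43]
dequeue(): queue = [8, 58, 89, 45, 63, 76, 43]
enqueue(42): queue = [8, 58, 89, 45, 63, 76, 43, 42]

Answer: 8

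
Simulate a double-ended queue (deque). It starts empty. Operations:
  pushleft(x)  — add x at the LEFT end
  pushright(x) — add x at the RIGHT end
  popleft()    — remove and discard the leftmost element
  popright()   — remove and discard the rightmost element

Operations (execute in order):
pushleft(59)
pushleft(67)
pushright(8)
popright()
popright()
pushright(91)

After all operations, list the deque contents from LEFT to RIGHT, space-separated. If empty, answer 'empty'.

Answer: 67 91

Derivation:
pushleft(59): [59]
pushleft(67): [67, 59]
pushright(8): [67, 59, 8]
popright(): [67, 59]
popright(): [67]
pushright(91): [67, 91]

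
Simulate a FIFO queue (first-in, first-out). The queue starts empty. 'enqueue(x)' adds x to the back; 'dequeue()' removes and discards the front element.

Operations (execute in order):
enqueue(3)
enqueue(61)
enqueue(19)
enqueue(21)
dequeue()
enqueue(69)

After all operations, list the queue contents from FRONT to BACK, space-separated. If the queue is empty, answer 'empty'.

Answer: 61 19 21 69

Derivation:
enqueue(3): [3]
enqueue(61): [3, 61]
enqueue(19): [3, 61, 19]
enqueue(21): [3, 61, 19, 21]
dequeue(): [61, 19, 21]
enqueue(69): [61, 19, 21, 69]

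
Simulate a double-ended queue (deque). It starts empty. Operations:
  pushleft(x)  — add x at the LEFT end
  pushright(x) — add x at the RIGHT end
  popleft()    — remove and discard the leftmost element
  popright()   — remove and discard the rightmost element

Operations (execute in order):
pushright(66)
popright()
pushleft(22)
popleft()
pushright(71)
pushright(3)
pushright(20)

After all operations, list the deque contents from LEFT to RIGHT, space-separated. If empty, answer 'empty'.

pushright(66): [66]
popright(): []
pushleft(22): [22]
popleft(): []
pushright(71): [71]
pushright(3): [71, 3]
pushright(20): [71, 3, 20]

Answer: 71 3 20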